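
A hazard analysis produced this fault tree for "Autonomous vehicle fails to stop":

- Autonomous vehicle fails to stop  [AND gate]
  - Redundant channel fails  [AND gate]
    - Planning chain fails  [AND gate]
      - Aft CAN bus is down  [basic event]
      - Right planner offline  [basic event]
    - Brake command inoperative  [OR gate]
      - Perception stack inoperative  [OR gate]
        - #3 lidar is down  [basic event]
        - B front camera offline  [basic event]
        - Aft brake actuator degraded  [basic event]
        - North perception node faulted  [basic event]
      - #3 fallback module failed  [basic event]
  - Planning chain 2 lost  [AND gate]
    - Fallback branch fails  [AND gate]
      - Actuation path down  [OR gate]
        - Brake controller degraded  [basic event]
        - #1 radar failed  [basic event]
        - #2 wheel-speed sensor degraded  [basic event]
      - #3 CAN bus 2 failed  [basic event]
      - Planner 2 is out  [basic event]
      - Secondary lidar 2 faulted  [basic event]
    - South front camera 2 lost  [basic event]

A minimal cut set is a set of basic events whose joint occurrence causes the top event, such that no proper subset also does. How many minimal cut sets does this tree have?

Planning chain fails [AND]: one cut set from each child combined → 1 × 1 = 1 cut set(s).
Perception stack inoperative [OR]: union of children's cut sets → 4 cut set(s).
Brake command inoperative [OR]: union of children's cut sets → 5 cut set(s).
Redundant channel fails [AND]: one cut set from each child combined → 1 × 5 = 5 cut set(s).
Actuation path down [OR]: union of children's cut sets → 3 cut set(s).
Fallback branch fails [AND]: one cut set from each child combined → 3 × 1 × 1 × 1 = 3 cut set(s).
Planning chain 2 lost [AND]: one cut set from each child combined → 3 × 1 = 3 cut set(s).
Autonomous vehicle fails to stop [AND]: one cut set from each child combined → 5 × 3 = 15 cut set(s).

15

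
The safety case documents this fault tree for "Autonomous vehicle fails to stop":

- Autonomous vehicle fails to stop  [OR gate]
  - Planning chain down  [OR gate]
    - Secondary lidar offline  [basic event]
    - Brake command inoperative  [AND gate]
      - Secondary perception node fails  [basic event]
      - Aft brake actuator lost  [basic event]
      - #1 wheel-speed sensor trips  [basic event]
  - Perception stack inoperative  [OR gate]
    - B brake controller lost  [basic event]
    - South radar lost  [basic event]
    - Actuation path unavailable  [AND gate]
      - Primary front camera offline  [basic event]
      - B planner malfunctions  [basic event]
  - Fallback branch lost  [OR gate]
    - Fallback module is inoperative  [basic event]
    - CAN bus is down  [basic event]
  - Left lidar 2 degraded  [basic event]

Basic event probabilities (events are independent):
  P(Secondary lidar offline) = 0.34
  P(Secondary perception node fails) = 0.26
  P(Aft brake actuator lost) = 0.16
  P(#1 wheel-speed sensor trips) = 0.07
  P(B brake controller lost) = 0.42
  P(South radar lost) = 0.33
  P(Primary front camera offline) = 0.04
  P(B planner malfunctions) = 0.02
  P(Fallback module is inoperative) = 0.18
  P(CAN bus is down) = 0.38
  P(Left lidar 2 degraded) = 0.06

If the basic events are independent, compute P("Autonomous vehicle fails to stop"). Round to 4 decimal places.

0.8779

P(Brake command inoperative) [AND] = 0.26 × 0.16 × 0.07 = 0.002912
P(Planning chain down) [OR] = 1 − (1−0.34) × (1−0.002912) = 0.341922
P(Actuation path unavailable) [AND] = 0.04 × 0.02 = 0.000800
P(Perception stack inoperative) [OR] = 1 − (1−0.42) × (1−0.33) × (1−0.000800) = 0.611711
P(Fallback branch lost) [OR] = 1 − (1−0.18) × (1−0.38) = 0.491600
P(Autonomous vehicle fails to stop) [OR] = 1 − (1−0.341922) × (1−0.611711) × (1−0.491600) × (1−0.06) = 0.877886
Rounded to 4 decimal places: P(Autonomous vehicle fails to stop) ≈ 0.8779.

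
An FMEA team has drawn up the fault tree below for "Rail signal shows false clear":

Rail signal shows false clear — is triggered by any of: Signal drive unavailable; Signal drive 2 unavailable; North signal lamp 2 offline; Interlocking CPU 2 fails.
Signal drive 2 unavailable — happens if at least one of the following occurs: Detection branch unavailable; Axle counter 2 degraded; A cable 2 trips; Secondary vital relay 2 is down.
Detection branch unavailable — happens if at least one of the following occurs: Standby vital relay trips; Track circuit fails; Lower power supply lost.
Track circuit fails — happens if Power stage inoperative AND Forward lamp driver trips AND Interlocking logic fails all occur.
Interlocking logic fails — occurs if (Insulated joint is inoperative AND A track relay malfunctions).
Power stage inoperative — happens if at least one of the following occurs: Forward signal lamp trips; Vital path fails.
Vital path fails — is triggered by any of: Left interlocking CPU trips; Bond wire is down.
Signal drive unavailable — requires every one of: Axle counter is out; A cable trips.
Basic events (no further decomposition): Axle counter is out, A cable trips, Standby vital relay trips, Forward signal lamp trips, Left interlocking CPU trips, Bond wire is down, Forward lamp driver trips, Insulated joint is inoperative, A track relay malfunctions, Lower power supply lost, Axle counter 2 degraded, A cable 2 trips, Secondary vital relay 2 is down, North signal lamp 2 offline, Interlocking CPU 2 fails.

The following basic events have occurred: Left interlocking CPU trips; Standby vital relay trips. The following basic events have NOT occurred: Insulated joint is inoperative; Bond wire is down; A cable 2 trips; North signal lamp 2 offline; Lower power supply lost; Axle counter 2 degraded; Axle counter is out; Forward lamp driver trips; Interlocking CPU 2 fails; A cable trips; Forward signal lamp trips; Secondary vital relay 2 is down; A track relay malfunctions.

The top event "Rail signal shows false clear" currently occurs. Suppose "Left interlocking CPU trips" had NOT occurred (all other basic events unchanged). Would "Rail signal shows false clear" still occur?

Yes

Counterfactual: set "Left interlocking CPU trips" to not occurred.
Signal drive unavailable [AND]: Axle counter is out=not, A cable trips=not → not all inputs occur → does not occur.
Vital path fails [OR]: Left interlocking CPU trips=not, Bond wire is down=not → no input occurs → does not occur.
Power stage inoperative [OR]: Forward signal lamp trips=not, Vital path fails=not → no input occurs → does not occur.
Interlocking logic fails [AND]: Insulated joint is inoperative=not, A track relay malfunctions=not → not all inputs occur → does not occur.
Track circuit fails [AND]: Power stage inoperative=not, Forward lamp driver trips=not, Interlocking logic fails=not → not all inputs occur → does not occur.
Detection branch unavailable [OR]: Standby vital relay trips=occurs, Track circuit fails=not, Lower power supply lost=not → at least one input occurs → occurs.
Signal drive 2 unavailable [OR]: Detection branch unavailable=occurs, Axle counter 2 degraded=not, A cable 2 trips=not, Secondary vital relay 2 is down=not → at least one input occurs → occurs.
Rail signal shows false clear [OR]: Signal drive unavailable=not, Signal drive 2 unavailable=occurs, North signal lamp 2 offline=not, Interlocking CPU 2 fails=not → at least one input occurs → occurs.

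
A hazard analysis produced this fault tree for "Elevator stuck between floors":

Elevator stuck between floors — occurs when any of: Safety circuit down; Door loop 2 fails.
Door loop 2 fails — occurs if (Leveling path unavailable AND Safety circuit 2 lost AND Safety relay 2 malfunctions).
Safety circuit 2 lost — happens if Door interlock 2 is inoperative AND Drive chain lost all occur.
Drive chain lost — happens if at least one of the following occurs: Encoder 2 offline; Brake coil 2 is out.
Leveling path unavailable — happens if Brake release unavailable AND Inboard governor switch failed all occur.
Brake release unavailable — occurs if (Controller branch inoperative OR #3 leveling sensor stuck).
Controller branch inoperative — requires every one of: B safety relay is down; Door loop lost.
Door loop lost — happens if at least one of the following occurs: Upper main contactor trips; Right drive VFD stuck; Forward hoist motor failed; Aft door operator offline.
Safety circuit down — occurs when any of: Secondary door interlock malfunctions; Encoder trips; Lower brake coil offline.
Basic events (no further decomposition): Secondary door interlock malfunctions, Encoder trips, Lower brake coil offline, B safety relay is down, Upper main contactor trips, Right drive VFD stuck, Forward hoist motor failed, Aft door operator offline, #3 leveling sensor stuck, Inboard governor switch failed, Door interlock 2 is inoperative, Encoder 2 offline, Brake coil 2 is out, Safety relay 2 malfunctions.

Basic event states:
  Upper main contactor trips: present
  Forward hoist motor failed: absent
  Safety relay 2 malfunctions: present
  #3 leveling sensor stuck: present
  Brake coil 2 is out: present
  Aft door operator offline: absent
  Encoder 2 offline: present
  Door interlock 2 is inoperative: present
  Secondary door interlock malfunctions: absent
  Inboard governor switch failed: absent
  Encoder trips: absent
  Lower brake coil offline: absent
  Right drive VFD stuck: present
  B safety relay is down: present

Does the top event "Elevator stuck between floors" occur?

No

Safety circuit down [OR]: Secondary door interlock malfunctions=not, Encoder trips=not, Lower brake coil offline=not → no input occurs → does not occur.
Door loop lost [OR]: Upper main contactor trips=occurs, Right drive VFD stuck=occurs, Forward hoist motor failed=not, Aft door operator offline=not → at least one input occurs → occurs.
Controller branch inoperative [AND]: B safety relay is down=occurs, Door loop lost=occurs → all inputs occur → occurs.
Brake release unavailable [OR]: Controller branch inoperative=occurs, #3 leveling sensor stuck=occurs → at least one input occurs → occurs.
Leveling path unavailable [AND]: Brake release unavailable=occurs, Inboard governor switch failed=not → not all inputs occur → does not occur.
Drive chain lost [OR]: Encoder 2 offline=occurs, Brake coil 2 is out=occurs → at least one input occurs → occurs.
Safety circuit 2 lost [AND]: Door interlock 2 is inoperative=occurs, Drive chain lost=occurs → all inputs occur → occurs.
Door loop 2 fails [AND]: Leveling path unavailable=not, Safety circuit 2 lost=occurs, Safety relay 2 malfunctions=occurs → not all inputs occur → does not occur.
Elevator stuck between floors [OR]: Safety circuit down=not, Door loop 2 fails=not → no input occurs → does not occur.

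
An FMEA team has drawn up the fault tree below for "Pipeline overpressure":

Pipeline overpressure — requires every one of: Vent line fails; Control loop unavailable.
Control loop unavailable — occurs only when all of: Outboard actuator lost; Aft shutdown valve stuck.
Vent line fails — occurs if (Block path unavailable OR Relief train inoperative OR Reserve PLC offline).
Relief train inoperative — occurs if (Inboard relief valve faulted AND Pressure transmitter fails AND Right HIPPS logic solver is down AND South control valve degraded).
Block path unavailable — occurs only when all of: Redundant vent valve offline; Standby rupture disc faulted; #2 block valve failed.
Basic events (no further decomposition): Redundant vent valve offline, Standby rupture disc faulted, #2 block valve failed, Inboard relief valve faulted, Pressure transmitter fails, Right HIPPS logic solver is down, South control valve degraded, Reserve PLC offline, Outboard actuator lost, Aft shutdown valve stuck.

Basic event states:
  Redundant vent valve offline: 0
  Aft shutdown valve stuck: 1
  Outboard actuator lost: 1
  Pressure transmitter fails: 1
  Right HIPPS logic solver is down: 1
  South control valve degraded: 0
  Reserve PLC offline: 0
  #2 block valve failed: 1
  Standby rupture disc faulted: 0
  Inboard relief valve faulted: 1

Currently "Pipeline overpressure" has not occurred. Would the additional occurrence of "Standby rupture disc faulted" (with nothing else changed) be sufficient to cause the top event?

No

Counterfactual: set "Standby rupture disc faulted" to occurred.
Block path unavailable [AND]: Redundant vent valve offline=not, Standby rupture disc faulted=occurs, #2 block valve failed=occurs → not all inputs occur → does not occur.
Relief train inoperative [AND]: Inboard relief valve faulted=occurs, Pressure transmitter fails=occurs, Right HIPPS logic solver is down=occurs, South control valve degraded=not → not all inputs occur → does not occur.
Vent line fails [OR]: Block path unavailable=not, Relief train inoperative=not, Reserve PLC offline=not → no input occurs → does not occur.
Control loop unavailable [AND]: Outboard actuator lost=occurs, Aft shutdown valve stuck=occurs → all inputs occur → occurs.
Pipeline overpressure [AND]: Vent line fails=not, Control loop unavailable=occurs → not all inputs occur → does not occur.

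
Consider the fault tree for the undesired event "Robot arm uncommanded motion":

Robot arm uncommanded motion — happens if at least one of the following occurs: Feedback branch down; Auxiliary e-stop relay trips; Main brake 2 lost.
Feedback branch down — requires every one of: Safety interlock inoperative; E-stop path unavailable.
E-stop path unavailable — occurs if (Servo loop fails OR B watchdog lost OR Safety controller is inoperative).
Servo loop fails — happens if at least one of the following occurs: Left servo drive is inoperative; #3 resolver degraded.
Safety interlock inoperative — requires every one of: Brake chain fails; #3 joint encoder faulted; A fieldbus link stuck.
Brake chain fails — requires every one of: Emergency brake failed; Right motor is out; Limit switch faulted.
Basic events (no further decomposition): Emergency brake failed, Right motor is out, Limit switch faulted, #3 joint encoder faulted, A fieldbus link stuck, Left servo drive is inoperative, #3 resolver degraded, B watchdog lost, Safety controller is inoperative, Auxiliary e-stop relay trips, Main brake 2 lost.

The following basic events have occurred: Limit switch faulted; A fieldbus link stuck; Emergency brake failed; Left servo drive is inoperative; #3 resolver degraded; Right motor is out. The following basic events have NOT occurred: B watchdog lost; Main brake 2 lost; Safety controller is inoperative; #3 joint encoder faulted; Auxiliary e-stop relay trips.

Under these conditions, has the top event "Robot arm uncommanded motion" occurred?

No

Brake chain fails [AND]: Emergency brake failed=occurs, Right motor is out=occurs, Limit switch faulted=occurs → all inputs occur → occurs.
Safety interlock inoperative [AND]: Brake chain fails=occurs, #3 joint encoder faulted=not, A fieldbus link stuck=occurs → not all inputs occur → does not occur.
Servo loop fails [OR]: Left servo drive is inoperative=occurs, #3 resolver degraded=occurs → at least one input occurs → occurs.
E-stop path unavailable [OR]: Servo loop fails=occurs, B watchdog lost=not, Safety controller is inoperative=not → at least one input occurs → occurs.
Feedback branch down [AND]: Safety interlock inoperative=not, E-stop path unavailable=occurs → not all inputs occur → does not occur.
Robot arm uncommanded motion [OR]: Feedback branch down=not, Auxiliary e-stop relay trips=not, Main brake 2 lost=not → no input occurs → does not occur.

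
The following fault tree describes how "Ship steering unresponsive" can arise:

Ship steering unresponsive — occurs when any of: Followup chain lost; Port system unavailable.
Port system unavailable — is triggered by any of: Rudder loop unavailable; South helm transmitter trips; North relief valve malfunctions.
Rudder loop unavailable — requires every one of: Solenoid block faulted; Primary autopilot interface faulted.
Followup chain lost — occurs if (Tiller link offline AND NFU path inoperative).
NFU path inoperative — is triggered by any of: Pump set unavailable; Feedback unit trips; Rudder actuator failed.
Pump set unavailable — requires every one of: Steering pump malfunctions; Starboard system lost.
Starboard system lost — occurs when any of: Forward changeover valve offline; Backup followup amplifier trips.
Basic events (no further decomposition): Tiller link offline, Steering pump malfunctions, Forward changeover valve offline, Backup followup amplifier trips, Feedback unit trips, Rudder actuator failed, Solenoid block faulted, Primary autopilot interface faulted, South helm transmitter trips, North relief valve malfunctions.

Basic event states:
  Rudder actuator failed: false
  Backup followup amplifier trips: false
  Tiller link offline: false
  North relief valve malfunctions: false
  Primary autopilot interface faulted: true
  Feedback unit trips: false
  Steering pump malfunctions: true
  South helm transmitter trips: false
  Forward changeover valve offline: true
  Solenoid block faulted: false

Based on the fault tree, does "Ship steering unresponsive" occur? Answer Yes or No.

No

Starboard system lost [OR]: Forward changeover valve offline=occurs, Backup followup amplifier trips=not → at least one input occurs → occurs.
Pump set unavailable [AND]: Steering pump malfunctions=occurs, Starboard system lost=occurs → all inputs occur → occurs.
NFU path inoperative [OR]: Pump set unavailable=occurs, Feedback unit trips=not, Rudder actuator failed=not → at least one input occurs → occurs.
Followup chain lost [AND]: Tiller link offline=not, NFU path inoperative=occurs → not all inputs occur → does not occur.
Rudder loop unavailable [AND]: Solenoid block faulted=not, Primary autopilot interface faulted=occurs → not all inputs occur → does not occur.
Port system unavailable [OR]: Rudder loop unavailable=not, South helm transmitter trips=not, North relief valve malfunctions=not → no input occurs → does not occur.
Ship steering unresponsive [OR]: Followup chain lost=not, Port system unavailable=not → no input occurs → does not occur.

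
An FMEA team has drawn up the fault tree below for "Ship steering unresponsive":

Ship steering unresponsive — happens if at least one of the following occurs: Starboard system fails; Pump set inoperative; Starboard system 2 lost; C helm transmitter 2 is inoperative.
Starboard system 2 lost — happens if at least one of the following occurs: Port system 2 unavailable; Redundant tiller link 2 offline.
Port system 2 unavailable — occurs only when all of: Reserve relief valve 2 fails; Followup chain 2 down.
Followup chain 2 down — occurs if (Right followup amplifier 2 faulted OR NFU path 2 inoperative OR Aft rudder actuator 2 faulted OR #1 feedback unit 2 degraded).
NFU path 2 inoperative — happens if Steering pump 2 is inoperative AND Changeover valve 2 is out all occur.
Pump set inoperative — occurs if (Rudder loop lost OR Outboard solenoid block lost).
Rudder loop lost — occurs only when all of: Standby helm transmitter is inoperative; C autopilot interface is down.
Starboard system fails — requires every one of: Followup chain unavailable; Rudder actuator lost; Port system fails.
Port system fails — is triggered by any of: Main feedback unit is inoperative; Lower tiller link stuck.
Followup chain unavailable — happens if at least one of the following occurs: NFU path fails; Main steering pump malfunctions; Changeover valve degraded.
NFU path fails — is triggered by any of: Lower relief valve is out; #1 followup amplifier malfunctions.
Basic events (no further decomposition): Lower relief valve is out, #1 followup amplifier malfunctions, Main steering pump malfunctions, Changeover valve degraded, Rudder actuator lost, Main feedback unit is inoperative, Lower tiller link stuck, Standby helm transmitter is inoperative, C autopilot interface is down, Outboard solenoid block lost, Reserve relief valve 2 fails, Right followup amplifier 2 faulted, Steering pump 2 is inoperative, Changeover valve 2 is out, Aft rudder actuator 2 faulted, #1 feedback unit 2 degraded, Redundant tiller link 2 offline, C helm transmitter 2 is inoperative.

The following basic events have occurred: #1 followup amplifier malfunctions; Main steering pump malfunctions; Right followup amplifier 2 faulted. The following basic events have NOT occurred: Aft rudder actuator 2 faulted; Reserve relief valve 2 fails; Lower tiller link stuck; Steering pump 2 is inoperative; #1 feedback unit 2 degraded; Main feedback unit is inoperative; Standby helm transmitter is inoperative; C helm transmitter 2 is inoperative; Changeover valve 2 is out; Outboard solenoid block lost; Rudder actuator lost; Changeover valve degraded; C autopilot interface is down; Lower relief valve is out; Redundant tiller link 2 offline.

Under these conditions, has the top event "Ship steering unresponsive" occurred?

NFU path fails [OR]: Lower relief valve is out=not, #1 followup amplifier malfunctions=occurs → at least one input occurs → occurs.
Followup chain unavailable [OR]: NFU path fails=occurs, Main steering pump malfunctions=occurs, Changeover valve degraded=not → at least one input occurs → occurs.
Port system fails [OR]: Main feedback unit is inoperative=not, Lower tiller link stuck=not → no input occurs → does not occur.
Starboard system fails [AND]: Followup chain unavailable=occurs, Rudder actuator lost=not, Port system fails=not → not all inputs occur → does not occur.
Rudder loop lost [AND]: Standby helm transmitter is inoperative=not, C autopilot interface is down=not → not all inputs occur → does not occur.
Pump set inoperative [OR]: Rudder loop lost=not, Outboard solenoid block lost=not → no input occurs → does not occur.
NFU path 2 inoperative [AND]: Steering pump 2 is inoperative=not, Changeover valve 2 is out=not → not all inputs occur → does not occur.
Followup chain 2 down [OR]: Right followup amplifier 2 faulted=occurs, NFU path 2 inoperative=not, Aft rudder actuator 2 faulted=not, #1 feedback unit 2 degraded=not → at least one input occurs → occurs.
Port system 2 unavailable [AND]: Reserve relief valve 2 fails=not, Followup chain 2 down=occurs → not all inputs occur → does not occur.
Starboard system 2 lost [OR]: Port system 2 unavailable=not, Redundant tiller link 2 offline=not → no input occurs → does not occur.
Ship steering unresponsive [OR]: Starboard system fails=not, Pump set inoperative=not, Starboard system 2 lost=not, C helm transmitter 2 is inoperative=not → no input occurs → does not occur.

No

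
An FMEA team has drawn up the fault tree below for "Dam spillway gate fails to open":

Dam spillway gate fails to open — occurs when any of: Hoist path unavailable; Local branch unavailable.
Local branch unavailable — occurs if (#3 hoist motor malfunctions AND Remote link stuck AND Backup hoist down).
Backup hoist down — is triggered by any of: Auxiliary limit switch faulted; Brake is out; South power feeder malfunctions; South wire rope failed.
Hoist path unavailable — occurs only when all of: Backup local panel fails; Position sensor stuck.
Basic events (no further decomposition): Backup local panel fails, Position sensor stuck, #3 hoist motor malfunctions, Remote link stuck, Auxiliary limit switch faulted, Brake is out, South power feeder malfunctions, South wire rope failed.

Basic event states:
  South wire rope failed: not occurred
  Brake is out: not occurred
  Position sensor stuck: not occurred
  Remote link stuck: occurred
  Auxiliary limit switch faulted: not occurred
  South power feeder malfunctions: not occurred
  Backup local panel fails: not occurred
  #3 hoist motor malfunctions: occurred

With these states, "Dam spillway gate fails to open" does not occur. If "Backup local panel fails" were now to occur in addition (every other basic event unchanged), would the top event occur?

No

Counterfactual: set "Backup local panel fails" to occurred.
Hoist path unavailable [AND]: Backup local panel fails=occurs, Position sensor stuck=not → not all inputs occur → does not occur.
Backup hoist down [OR]: Auxiliary limit switch faulted=not, Brake is out=not, South power feeder malfunctions=not, South wire rope failed=not → no input occurs → does not occur.
Local branch unavailable [AND]: #3 hoist motor malfunctions=occurs, Remote link stuck=occurs, Backup hoist down=not → not all inputs occur → does not occur.
Dam spillway gate fails to open [OR]: Hoist path unavailable=not, Local branch unavailable=not → no input occurs → does not occur.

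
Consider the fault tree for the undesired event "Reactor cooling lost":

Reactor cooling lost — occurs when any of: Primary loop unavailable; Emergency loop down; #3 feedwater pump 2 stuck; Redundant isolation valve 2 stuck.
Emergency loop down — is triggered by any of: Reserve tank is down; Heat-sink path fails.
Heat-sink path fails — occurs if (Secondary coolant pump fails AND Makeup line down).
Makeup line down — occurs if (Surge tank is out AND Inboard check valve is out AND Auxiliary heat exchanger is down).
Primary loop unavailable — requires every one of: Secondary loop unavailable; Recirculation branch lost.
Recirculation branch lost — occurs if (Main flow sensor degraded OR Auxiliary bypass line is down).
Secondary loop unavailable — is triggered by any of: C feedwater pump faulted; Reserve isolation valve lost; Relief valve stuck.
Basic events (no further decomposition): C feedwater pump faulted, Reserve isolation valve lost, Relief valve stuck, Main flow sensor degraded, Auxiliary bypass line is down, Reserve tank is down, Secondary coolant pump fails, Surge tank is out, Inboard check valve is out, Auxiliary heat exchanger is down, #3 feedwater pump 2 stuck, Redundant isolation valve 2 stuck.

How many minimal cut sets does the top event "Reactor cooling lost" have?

10

Secondary loop unavailable [OR]: union of children's cut sets → 3 cut set(s).
Recirculation branch lost [OR]: union of children's cut sets → 2 cut set(s).
Primary loop unavailable [AND]: one cut set from each child combined → 3 × 2 = 6 cut set(s).
Makeup line down [AND]: one cut set from each child combined → 1 × 1 × 1 = 1 cut set(s).
Heat-sink path fails [AND]: one cut set from each child combined → 1 × 1 = 1 cut set(s).
Emergency loop down [OR]: union of children's cut sets → 2 cut set(s).
Reactor cooling lost [OR]: union of children's cut sets → 10 cut set(s).
Minimal cut sets: {C feedwater pump faulted, Main flow sensor degraded}; {Auxiliary bypass line is down, C feedwater pump faulted}; {Main flow sensor degraded, Reserve isolation valve lost}; {Auxiliary bypass line is down, Reserve isolation valve lost}; {Main flow sensor degraded, Relief valve stuck}; {Auxiliary bypass line is down, Relief valve stuck}; {Reserve tank is down}; {Auxiliary heat exchanger is down, Inboard check valve is out, Secondary coolant pump fails, Surge tank is out}; {#3 feedwater pump 2 stuck}; {Redundant isolation valve 2 stuck}.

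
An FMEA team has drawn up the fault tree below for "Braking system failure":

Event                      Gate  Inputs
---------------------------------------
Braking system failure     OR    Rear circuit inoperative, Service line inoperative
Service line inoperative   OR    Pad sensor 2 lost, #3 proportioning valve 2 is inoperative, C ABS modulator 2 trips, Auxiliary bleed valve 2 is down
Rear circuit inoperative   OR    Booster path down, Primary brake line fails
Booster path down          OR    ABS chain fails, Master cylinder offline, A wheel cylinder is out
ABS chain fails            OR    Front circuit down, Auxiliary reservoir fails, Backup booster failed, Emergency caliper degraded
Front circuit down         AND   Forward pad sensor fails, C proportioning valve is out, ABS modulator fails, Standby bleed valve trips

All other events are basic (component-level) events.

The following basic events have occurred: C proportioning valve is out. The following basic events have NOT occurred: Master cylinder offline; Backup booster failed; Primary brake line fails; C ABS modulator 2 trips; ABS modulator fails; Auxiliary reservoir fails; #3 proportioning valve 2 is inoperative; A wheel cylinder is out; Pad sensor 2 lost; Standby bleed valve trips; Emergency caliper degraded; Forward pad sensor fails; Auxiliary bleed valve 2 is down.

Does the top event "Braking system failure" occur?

Front circuit down [AND]: Forward pad sensor fails=not, C proportioning valve is out=occurs, ABS modulator fails=not, Standby bleed valve trips=not → not all inputs occur → does not occur.
ABS chain fails [OR]: Front circuit down=not, Auxiliary reservoir fails=not, Backup booster failed=not, Emergency caliper degraded=not → no input occurs → does not occur.
Booster path down [OR]: ABS chain fails=not, Master cylinder offline=not, A wheel cylinder is out=not → no input occurs → does not occur.
Rear circuit inoperative [OR]: Booster path down=not, Primary brake line fails=not → no input occurs → does not occur.
Service line inoperative [OR]: Pad sensor 2 lost=not, #3 proportioning valve 2 is inoperative=not, C ABS modulator 2 trips=not, Auxiliary bleed valve 2 is down=not → no input occurs → does not occur.
Braking system failure [OR]: Rear circuit inoperative=not, Service line inoperative=not → no input occurs → does not occur.

No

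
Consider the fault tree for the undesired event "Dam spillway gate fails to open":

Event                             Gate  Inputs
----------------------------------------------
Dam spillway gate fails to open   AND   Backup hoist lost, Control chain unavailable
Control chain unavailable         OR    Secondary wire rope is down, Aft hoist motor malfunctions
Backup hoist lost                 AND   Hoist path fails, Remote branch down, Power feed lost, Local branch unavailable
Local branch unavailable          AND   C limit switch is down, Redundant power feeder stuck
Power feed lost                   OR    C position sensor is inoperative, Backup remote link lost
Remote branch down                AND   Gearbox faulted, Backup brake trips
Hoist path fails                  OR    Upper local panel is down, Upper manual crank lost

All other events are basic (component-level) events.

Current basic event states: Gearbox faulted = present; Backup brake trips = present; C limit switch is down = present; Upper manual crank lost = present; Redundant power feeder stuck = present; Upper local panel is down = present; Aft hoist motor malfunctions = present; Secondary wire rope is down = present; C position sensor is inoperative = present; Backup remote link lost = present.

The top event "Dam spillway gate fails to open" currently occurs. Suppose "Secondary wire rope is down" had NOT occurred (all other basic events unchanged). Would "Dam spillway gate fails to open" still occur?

Yes

Counterfactual: set "Secondary wire rope is down" to not occurred.
Hoist path fails [OR]: Upper local panel is down=occurs, Upper manual crank lost=occurs → at least one input occurs → occurs.
Remote branch down [AND]: Gearbox faulted=occurs, Backup brake trips=occurs → all inputs occur → occurs.
Power feed lost [OR]: C position sensor is inoperative=occurs, Backup remote link lost=occurs → at least one input occurs → occurs.
Local branch unavailable [AND]: C limit switch is down=occurs, Redundant power feeder stuck=occurs → all inputs occur → occurs.
Backup hoist lost [AND]: Hoist path fails=occurs, Remote branch down=occurs, Power feed lost=occurs, Local branch unavailable=occurs → all inputs occur → occurs.
Control chain unavailable [OR]: Secondary wire rope is down=not, Aft hoist motor malfunctions=occurs → at least one input occurs → occurs.
Dam spillway gate fails to open [AND]: Backup hoist lost=occurs, Control chain unavailable=occurs → all inputs occur → occurs.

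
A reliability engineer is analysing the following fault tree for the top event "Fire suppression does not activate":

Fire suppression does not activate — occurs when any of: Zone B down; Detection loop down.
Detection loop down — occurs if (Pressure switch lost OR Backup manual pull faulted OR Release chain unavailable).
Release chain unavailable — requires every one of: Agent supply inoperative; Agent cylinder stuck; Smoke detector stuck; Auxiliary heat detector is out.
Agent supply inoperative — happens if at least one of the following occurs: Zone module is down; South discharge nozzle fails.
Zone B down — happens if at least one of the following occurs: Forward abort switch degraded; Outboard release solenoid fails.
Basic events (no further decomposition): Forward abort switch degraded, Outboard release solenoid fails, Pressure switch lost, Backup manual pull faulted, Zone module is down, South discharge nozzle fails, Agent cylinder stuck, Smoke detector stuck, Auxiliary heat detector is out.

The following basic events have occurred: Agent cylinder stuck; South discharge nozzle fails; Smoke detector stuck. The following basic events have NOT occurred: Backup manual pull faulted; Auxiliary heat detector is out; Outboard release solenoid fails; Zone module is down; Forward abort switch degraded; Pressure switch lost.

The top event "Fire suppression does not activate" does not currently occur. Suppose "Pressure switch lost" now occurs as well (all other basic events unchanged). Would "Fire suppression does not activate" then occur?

Counterfactual: set "Pressure switch lost" to occurred.
Zone B down [OR]: Forward abort switch degraded=not, Outboard release solenoid fails=not → no input occurs → does not occur.
Agent supply inoperative [OR]: Zone module is down=not, South discharge nozzle fails=occurs → at least one input occurs → occurs.
Release chain unavailable [AND]: Agent supply inoperative=occurs, Agent cylinder stuck=occurs, Smoke detector stuck=occurs, Auxiliary heat detector is out=not → not all inputs occur → does not occur.
Detection loop down [OR]: Pressure switch lost=occurs, Backup manual pull faulted=not, Release chain unavailable=not → at least one input occurs → occurs.
Fire suppression does not activate [OR]: Zone B down=not, Detection loop down=occurs → at least one input occurs → occurs.

Yes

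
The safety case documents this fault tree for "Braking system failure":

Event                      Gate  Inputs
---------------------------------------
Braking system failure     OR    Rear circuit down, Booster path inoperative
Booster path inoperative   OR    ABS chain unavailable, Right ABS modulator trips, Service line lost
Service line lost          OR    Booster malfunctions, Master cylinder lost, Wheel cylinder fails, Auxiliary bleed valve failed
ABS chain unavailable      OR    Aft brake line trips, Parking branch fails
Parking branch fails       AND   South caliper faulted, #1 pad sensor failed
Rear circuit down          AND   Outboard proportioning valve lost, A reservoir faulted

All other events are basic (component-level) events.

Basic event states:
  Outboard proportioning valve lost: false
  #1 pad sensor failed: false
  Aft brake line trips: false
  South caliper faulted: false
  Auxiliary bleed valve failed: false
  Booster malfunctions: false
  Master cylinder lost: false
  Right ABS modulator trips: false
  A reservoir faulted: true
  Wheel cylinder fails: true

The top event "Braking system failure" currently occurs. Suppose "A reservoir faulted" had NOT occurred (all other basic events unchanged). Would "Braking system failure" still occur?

Counterfactual: set "A reservoir faulted" to not occurred.
Rear circuit down [AND]: Outboard proportioning valve lost=not, A reservoir faulted=not → not all inputs occur → does not occur.
Parking branch fails [AND]: South caliper faulted=not, #1 pad sensor failed=not → not all inputs occur → does not occur.
ABS chain unavailable [OR]: Aft brake line trips=not, Parking branch fails=not → no input occurs → does not occur.
Service line lost [OR]: Booster malfunctions=not, Master cylinder lost=not, Wheel cylinder fails=occurs, Auxiliary bleed valve failed=not → at least one input occurs → occurs.
Booster path inoperative [OR]: ABS chain unavailable=not, Right ABS modulator trips=not, Service line lost=occurs → at least one input occurs → occurs.
Braking system failure [OR]: Rear circuit down=not, Booster path inoperative=occurs → at least one input occurs → occurs.

Yes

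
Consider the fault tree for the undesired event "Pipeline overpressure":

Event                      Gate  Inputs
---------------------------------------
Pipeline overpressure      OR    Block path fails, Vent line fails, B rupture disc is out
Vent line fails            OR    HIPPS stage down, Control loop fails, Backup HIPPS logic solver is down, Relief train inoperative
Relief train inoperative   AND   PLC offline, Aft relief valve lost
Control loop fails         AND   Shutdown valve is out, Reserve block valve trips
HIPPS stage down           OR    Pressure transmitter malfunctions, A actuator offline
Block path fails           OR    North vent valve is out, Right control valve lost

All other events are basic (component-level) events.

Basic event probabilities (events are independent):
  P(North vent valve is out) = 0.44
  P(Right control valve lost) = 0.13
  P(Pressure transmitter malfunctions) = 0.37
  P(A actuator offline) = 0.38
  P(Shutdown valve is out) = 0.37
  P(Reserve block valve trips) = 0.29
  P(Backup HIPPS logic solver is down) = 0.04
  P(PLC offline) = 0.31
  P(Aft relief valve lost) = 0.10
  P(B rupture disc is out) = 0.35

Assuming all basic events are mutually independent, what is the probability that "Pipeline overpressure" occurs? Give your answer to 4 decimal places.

0.8973

P(Block path fails) [OR] = 1 − (1−0.44) × (1−0.13) = 0.512800
P(HIPPS stage down) [OR] = 1 − (1−0.37) × (1−0.38) = 0.609400
P(Control loop fails) [AND] = 0.37 × 0.29 = 0.107300
P(Relief train inoperative) [AND] = 0.31 × 0.10 = 0.031000
P(Vent line fails) [OR] = 1 − (1−0.609400) × (1−0.107300) × (1−0.04) × (1−0.031000) = 0.675636
P(Pipeline overpressure) [OR] = 1 − (1−0.512800) × (1−0.675636) × (1−0.35) = 0.897280
Rounded to 4 decimal places: P(Pipeline overpressure) ≈ 0.8973.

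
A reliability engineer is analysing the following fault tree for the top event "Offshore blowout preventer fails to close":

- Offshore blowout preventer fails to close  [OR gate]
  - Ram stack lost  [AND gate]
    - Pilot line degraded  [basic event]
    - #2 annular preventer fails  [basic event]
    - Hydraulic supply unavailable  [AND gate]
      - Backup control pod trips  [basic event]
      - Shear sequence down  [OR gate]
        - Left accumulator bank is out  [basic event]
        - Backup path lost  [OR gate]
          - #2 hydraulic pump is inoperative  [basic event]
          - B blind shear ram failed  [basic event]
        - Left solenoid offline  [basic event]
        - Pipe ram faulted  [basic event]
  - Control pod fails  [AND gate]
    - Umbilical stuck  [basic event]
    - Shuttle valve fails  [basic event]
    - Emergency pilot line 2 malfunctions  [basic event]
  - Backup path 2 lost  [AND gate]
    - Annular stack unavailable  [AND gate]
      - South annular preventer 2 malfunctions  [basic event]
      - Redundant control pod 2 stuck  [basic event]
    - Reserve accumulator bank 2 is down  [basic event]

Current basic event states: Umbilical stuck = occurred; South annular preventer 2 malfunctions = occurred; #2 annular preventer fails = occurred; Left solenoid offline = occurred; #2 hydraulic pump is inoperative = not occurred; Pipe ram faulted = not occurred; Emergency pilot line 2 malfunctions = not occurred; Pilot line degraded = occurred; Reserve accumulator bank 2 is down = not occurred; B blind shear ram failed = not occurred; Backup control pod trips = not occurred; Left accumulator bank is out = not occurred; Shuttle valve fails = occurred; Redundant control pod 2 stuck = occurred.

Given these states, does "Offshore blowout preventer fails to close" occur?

No

Backup path lost [OR]: #2 hydraulic pump is inoperative=not, B blind shear ram failed=not → no input occurs → does not occur.
Shear sequence down [OR]: Left accumulator bank is out=not, Backup path lost=not, Left solenoid offline=occurs, Pipe ram faulted=not → at least one input occurs → occurs.
Hydraulic supply unavailable [AND]: Backup control pod trips=not, Shear sequence down=occurs → not all inputs occur → does not occur.
Ram stack lost [AND]: Pilot line degraded=occurs, #2 annular preventer fails=occurs, Hydraulic supply unavailable=not → not all inputs occur → does not occur.
Control pod fails [AND]: Umbilical stuck=occurs, Shuttle valve fails=occurs, Emergency pilot line 2 malfunctions=not → not all inputs occur → does not occur.
Annular stack unavailable [AND]: South annular preventer 2 malfunctions=occurs, Redundant control pod 2 stuck=occurs → all inputs occur → occurs.
Backup path 2 lost [AND]: Annular stack unavailable=occurs, Reserve accumulator bank 2 is down=not → not all inputs occur → does not occur.
Offshore blowout preventer fails to close [OR]: Ram stack lost=not, Control pod fails=not, Backup path 2 lost=not → no input occurs → does not occur.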